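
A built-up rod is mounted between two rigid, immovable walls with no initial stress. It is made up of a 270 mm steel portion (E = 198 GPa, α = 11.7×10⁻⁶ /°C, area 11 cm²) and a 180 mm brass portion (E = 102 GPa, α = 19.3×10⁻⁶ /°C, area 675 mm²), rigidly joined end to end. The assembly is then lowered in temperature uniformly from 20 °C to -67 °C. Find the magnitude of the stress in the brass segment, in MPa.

With the walls removed the bar would change length by δ_free = Σ αᵢΔT Lᵢ = 11.7×10⁻⁶×87×270 + 19.3×10⁻⁶×87×180 = 0.5771 mm.
The rigid supports impose zero overall length change; the single axial force P common to all segments must satisfy P Σ Lᵢ/(AᵢEᵢ) = δ_free.
Σ Lᵢ/(AᵢEᵢ) = 270/(1100×198×10³) + 180/(675×102×10³) = 3.854×10⁻⁶ mm/N.
Hence P = δ_free / Σ(L/AE) = 0.5771/3.854×10⁻⁶ = 149.7 kN (tensile).
σ_{brass} = P / A = 149700 / 675 = 221.8 MPa.

σ ≈ 222 MPa (tensile)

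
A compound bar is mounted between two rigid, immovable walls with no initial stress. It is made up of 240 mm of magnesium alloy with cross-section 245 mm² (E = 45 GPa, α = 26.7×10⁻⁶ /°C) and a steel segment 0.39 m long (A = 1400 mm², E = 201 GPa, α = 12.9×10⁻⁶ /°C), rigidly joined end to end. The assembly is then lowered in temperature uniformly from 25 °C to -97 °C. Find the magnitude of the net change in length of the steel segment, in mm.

If the supports were absent, the total length change would be Σ αᵢΔT Lᵢ = 26.7×10⁻⁶×122×240 + 12.9×10⁻⁶×122×390 = 1.396 mm.
Since the ends are fixed, an axial force P builds up, equal in every segment, with P · Σ Lᵢ/(AᵢEᵢ) = δ_free.
Σ Lᵢ/(AᵢEᵢ) = 240/(245×45×10³) + 390/(1400×201×10³) = 2.315×10⁻⁵ mm/N.
So P = 1.396 / 2.315×10⁻⁵ = 60.27 kN, tensile.
For the steel segment, free thermal change = 12.9×10⁻⁶×122×390 = 0.6138 mm and elastic change from P = 60270×390/(1400×201×10³) = 0.08353 mm; these oppose, so the net change is 0.53 mm (segment shortens).

|ΔL| ≈ 0.53 mm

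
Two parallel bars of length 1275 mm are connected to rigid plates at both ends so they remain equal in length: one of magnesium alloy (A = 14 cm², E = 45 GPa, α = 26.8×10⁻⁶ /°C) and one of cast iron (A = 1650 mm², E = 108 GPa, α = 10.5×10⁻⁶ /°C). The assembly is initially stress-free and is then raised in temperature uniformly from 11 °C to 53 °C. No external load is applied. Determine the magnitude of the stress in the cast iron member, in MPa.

Both members must finish at the same length. With the larger α, the magnesium alloy tends to over-expand; the plates restrain it, putting the magnesium alloy in compression and the cast iron in tension. With no external load the two internal forces are equal and opposite, magnitude P.
Equating the net (thermal + elastic) strains gives |α₁ − α₂|·ΔT = P·[1/(A₁E₁) + 1/(A₂E₂)].
|α₁ − α₂|·ΔT = 16.3×10⁻⁶ × 42 = 0.0006846.
1/(A₁E₁) + 1/(A₂E₂) = 1/(1400×45×10³) + 1/(1650×108×10³) = 2.148×10⁻⁸ N⁻¹.
P = 0.0006846 / 2.148×10⁻⁸ = 31860 N = 31.86 kN.
σ_{cast iron} = P/A₂ = 31860/1650 = 19.31 MPa, tensile.

σ ≈ 19.3 MPa (tensile)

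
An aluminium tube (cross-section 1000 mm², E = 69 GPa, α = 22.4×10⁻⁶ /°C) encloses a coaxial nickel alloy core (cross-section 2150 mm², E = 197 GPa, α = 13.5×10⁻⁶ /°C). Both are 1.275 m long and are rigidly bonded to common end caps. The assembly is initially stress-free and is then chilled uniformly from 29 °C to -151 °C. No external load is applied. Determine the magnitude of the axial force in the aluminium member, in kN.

P ≈ 95.1 kN (tensile in the aluminium)

The aluminium has the larger α, so on cooling it would change length more than the nickel alloy if both were free. The rigid plates force a common final length, so the aluminium is put into tension and the nickel alloy into compression, with equal and opposite forces P (no external load).
Equating the net (thermal + elastic) strains gives |α₁ − α₂|·ΔT = P·[1/(A₁E₁) + 1/(A₂E₂)].
|α₁ − α₂|·ΔT = 8.9×10⁻⁶ × 180 = 0.001602.
1/(A₁E₁) + 1/(A₂E₂) = 1/(1000×69×10³) + 1/(2150×197×10³) = 1.685×10⁻⁸ N⁻¹.
P = 0.001602 / 1.685×10⁻⁸ = 95050 N = 95.05 kN.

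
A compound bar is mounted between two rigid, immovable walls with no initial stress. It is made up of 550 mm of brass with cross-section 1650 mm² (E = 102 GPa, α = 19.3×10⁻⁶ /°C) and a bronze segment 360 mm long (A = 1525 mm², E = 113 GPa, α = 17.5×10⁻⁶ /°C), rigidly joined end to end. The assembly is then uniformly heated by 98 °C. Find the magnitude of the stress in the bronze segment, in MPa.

Free thermal expansion of the whole bar: Σ αᵢΔT Lᵢ = 19.3×10⁻⁶×98×550 + 17.5×10⁻⁶×98×360 = 1.658 mm.
The walls prevent any net length change, so an axial force P (same in every segment) develops. Compatibility: P · Σ Lᵢ/(AᵢEᵢ) = δ_free.
The series flexibility is Σ Lᵢ/(AᵢEᵢ) = 550/(1650×102×10³) + 360/(1525×113×10³) = 5.357×10⁻⁶ mm/N.
P = 1.658 / 5.357×10⁻⁶ = 309400 N = 309.4 kN, compressive.
σ_{bronze} = P / A = 309400 / 1525 = 202.9 MPa.

σ ≈ 203 MPa (compressive)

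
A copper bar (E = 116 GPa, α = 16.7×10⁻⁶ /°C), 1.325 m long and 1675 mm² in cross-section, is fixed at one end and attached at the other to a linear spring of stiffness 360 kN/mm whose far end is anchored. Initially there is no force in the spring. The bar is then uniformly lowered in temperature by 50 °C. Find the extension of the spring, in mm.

If the spring were absent the bar would shorten by αΔT L = 16.7×10⁻⁶ × 50 × 1325 = 1.106 mm.
With a force P in the spring, the elastic change of the bar is PL/(AE) and that of the spring is P/k; compatibility requires their sum to equal δ_free.
P [ L/(AE) + 1/k ] = δ_free → P [ 1325/(1675×116×10³) + 1/(360×10³) ] = 1.106.
P = 1.106 / 9.597×10⁻⁶ = 115300 N.
Spring extension = P/k = 115300/(360×10³) = 0.3202 mm.

δ ≈ 0.32 mm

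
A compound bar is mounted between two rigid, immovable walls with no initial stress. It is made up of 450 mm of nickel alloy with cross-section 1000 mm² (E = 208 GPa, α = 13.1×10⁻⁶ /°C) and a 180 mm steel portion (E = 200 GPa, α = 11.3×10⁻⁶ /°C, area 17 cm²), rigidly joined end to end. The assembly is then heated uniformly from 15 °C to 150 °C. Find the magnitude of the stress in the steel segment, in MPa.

Free thermal expansion of the whole bar: Σ αᵢΔT Lᵢ = 13.1×10⁻⁶×135×450 + 11.3×10⁻⁶×135×180 = 1.07 mm.
The rigid supports impose zero overall length change; the single axial force P common to all segments must satisfy P Σ Lᵢ/(AᵢEᵢ) = δ_free.
The series flexibility is Σ Lᵢ/(AᵢEᵢ) = 450/(1000×208×10³) + 180/(1700×200×10³) = 2.693×10⁻⁶ mm/N.
P = 1.07 / 2.693×10⁻⁶ = 397500 N = 397.5 kN, compressive.
σ_{steel} = P / A = 397500 / 1700 = 233.8 MPa.

σ ≈ 234 MPa (compressive)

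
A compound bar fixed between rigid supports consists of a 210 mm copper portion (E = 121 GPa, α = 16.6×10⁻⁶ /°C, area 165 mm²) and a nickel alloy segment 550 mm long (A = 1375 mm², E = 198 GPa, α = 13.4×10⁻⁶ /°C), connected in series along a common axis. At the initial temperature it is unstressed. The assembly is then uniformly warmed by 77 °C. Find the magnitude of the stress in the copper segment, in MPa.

With the walls removed the bar would change length by δ_free = Σ αᵢΔT Lᵢ = 16.6×10⁻⁶×77×210 + 13.4×10⁻⁶×77×550 = 0.8359 mm.
Since the ends are fixed, an axial force P builds up, equal in every segment, with P · Σ Lᵢ/(AᵢEᵢ) = δ_free.
Σ Lᵢ/(AᵢEᵢ) = 210/(165×121×10³) + 550/(1375×198×10³) = 1.254×10⁻⁵ mm/N.
Hence P = δ_free / Σ(L/AE) = 0.8359/1.254×10⁻⁵ = 66.67 kN (compressive).
σ_{copper} = P / A = 66670 / 165 = 404 MPa.

σ ≈ 404 MPa (compressive)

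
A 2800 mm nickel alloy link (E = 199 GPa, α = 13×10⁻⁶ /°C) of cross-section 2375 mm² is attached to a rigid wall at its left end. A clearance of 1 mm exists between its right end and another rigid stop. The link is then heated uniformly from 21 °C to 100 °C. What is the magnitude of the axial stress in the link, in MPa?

If the wall were absent the link would grow by αΔT L = 13×10⁻⁶ × 79 × 2800 = 2.876 mm.
After closing the 1 mm clearance, 2.876 − 1 = 1.876 mm of expansion remains to be suppressed by the wall.
So σ = E(δ_free − g)/L = 199×10³ × 1.876/2800 = 133.3 MPa.

σ ≈ 133 MPa (compressive)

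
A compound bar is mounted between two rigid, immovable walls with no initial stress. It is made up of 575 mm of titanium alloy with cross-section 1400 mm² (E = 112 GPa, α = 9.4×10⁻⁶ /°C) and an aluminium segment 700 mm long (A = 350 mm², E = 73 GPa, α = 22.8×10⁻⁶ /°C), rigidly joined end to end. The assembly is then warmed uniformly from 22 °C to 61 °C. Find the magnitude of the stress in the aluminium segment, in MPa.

With the walls removed the bar would change length by δ_free = Σ αᵢΔT Lᵢ = 9.4×10⁻⁶×39×575 + 22.8×10⁻⁶×39×700 = 0.8332 mm.
The walls prevent any net length change, so an axial force P (same in every segment) develops. Compatibility: P · Σ Lᵢ/(AᵢEᵢ) = δ_free.
Σ Lᵢ/(AᵢEᵢ) = 575/(1400×112×10³) + 700/(350×73×10³) = 3.106×10⁻⁵ mm/N.
So P = 0.8332 / 3.106×10⁻⁵ = 26.82 kN, compressive.
σ_{aluminium} = P / A = 26820 / 350 = 76.64 MPa.

σ ≈ 76.6 MPa (compressive)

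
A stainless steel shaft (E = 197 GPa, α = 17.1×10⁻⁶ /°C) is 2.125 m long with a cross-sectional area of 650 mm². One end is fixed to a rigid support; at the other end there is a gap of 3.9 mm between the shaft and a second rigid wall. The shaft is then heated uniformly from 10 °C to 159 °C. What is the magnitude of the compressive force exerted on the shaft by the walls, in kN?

Unrestrained expansion: δ_free = αΔT L = 17.1×10⁻⁶ × 149 × 2125 = 5.414 mm.
This exceeds the 3.9 mm gap, so the wall pushes back. The portion of expansion that must be recovered elastically is δ_free − gap = 5.414 − 3.9 = 1.514 mm.
So σ = E(δ_free − g)/L = 197×10³ × 1.514/2125 = 140.4 MPa.
Force on the wall = σA = 140.4 × 650 mm² = 91.25 kN.

P ≈ 91.2 kN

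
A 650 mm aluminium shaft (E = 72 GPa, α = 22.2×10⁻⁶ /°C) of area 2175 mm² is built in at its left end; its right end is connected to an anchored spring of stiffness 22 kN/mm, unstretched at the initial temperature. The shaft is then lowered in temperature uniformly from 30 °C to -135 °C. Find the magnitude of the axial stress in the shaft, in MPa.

σ ≈ 22.1 MPa (tensile)

If the spring were absent the shaft would shorten by αΔT L = 22.2×10⁻⁶ × 165 × 650 = 2.381 mm.
With a force P in the spring, the elastic change of the shaft is PL/(AE) and that of the spring is P/k; compatibility requires their sum to equal δ_free.
So P = δ_free / [L/(AE) + 1/k] = 2.381 / [ 650/(2175×72×10³) + 1/(22×10³) ].
P = 2.381 / 4.961×10⁻⁵ = 48000 N.
σ = P/A = 48000/2175 = 22.07 MPa.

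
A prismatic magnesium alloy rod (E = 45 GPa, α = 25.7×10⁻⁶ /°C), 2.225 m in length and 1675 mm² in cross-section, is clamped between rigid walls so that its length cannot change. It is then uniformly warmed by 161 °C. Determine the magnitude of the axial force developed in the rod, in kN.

With zero net strain, σ = E·αΔT = 45 GPa × 25.7×10⁻⁶ × 161 = 186.2 MPa.
P = AEαΔT = 1675 × 45×10³ × 25.7×10⁻⁶ × 161 = 311.9 kN (compressive).

P ≈ 312 kN (compressive)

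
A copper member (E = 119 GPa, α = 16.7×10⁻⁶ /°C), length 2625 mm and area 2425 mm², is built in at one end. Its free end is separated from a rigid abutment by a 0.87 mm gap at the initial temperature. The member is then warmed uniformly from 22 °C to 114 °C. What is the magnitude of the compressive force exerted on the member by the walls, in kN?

P ≈ 348 kN

If the wall were absent the member would grow by αΔT L = 16.7×10⁻⁶ × 92 × 2625 = 4.033 mm.
The gap closes (δ_free > 0.87 mm) and the wall then resists a further 4.033 − 0.87 = 3.163 mm of expansion.
That suppressed elongation corresponds to σ = E·Δ/L = 119×10³ × 3.163/2625 = 143.4 MPa.
Force on the wall = σA = 143.4 × 2425 mm² = 347.7 kN.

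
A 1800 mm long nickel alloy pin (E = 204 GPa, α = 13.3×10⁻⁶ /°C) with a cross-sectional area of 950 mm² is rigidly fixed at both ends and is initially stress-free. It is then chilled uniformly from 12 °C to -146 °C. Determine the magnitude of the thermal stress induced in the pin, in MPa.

The supports are rigid, so the total axial strain is zero. The restrained thermal strain is ε = αΔT = 13.3×10⁻⁶ × 158 = 2101.4×10⁻⁶.
The stress required to suppress this strain is σ = Eε = 204×10³ × 2101.4×10⁻⁶ = 428.7 MPa, tensile since the pin is trying to contract.

σ ≈ 429 MPa (tensile)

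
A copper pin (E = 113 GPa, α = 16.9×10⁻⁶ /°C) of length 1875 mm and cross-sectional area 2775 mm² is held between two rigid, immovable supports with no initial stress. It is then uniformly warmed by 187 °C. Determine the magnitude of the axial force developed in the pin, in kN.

The ends cannot move, so σ = EαΔT = 113×10³ × 16.9×10⁻⁶ × 187 = 357.1 MPa.
Then P = σA = 357.1 × 2775 mm² = 991 kN, compressive.

P ≈ 991 kN (compressive)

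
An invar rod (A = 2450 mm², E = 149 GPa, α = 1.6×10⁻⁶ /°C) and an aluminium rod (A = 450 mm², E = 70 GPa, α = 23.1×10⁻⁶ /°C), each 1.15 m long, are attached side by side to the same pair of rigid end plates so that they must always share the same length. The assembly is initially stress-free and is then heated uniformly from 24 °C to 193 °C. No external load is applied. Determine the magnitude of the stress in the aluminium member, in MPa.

Both members must finish at the same length. With the larger α, the aluminium tends to over-expand; the plates restrain it, putting the aluminium in compression and the invar in tension. With no external load the two internal forces are equal and opposite, magnitude P.
Equating the net (thermal + elastic) strains gives |α₁ − α₂|·ΔT = P·[1/(A₁E₁) + 1/(A₂E₂)].
|α₁ − α₂|·ΔT = 21.5×10⁻⁶ × 169 = 0.003633.
1/(A₁E₁) + 1/(A₂E₂) = 1/(2450×149×10³) + 1/(450×70×10³) = 3.449×10⁻⁸ N⁻¹.
So P = 0.003633 / 3.449×10⁻⁸ = 105.4 kN.
σ_{aluminium} = P/A₂ = 105400/450 = 234.1 MPa, compressive.

σ ≈ 234 MPa (compressive)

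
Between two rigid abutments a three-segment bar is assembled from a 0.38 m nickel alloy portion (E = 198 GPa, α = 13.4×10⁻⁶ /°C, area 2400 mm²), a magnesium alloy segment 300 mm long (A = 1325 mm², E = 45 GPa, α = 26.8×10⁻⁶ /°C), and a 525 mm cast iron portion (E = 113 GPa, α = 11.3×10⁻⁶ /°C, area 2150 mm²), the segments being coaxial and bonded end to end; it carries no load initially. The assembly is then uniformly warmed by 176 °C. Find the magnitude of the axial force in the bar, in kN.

P ≈ 420 kN (compressive)

If the supports were absent, the total length change would be Σ αᵢΔT Lᵢ = 13.4×10⁻⁶×176×380 + 26.8×10⁻⁶×176×300 + 11.3×10⁻⁶×176×525 = 3.355 mm.
The walls prevent any net length change, so an axial force P (same in every segment) develops. Compatibility: P · Σ Lᵢ/(AᵢEᵢ) = δ_free.
The series flexibility is Σ Lᵢ/(AᵢEᵢ) = 380/(2400×198×10³) + 300/(1325×45×10³) + 525/(2150×113×10³) = 7.992×10⁻⁶ mm/N.
P = 3.355 / 7.992×10⁻⁶ = 419800 N = 419.8 kN, compressive.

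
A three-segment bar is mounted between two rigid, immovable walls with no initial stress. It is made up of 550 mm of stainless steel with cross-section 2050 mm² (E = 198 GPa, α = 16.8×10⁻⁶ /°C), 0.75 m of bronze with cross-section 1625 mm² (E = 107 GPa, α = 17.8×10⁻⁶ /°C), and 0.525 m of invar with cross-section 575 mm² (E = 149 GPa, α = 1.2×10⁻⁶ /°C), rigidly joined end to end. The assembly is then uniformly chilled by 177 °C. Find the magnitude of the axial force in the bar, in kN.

If the supports were absent, the total length change would be Σ αᵢΔT Lᵢ = 16.8×10⁻⁶×177×550 + 17.8×10⁻⁶×177×750 + 1.2×10⁻⁶×177×525 = 4.11 mm.
The rigid supports impose zero overall length change; the single axial force P common to all segments must satisfy P Σ Lᵢ/(AᵢEᵢ) = δ_free.
Σ Lᵢ/(AᵢEᵢ) = 550/(2050×198×10³) + 750/(1625×107×10³) + 525/(575×149×10³) = 1.18×10⁻⁵ mm/N.
Hence P = δ_free / Σ(L/AE) = 4.11/1.18×10⁻⁵ = 348.4 kN (tensile).

P ≈ 348 kN (tensile)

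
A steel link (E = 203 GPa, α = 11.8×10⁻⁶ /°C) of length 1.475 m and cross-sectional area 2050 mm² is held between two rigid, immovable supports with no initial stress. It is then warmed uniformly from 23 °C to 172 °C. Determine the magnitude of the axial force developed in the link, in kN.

P ≈ 732 kN (compressive)

The ends cannot move, so σ = EαΔT = 203×10³ × 11.8×10⁻⁶ × 149 = 356.9 MPa.
Then P = σA = 356.9 × 2050 mm² = 731.7 kN, compressive.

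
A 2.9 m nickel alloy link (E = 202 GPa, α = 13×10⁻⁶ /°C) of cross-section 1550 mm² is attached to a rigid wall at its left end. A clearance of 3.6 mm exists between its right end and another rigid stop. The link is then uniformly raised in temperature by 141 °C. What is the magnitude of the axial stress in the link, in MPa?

σ ≈ 120 MPa (compressive)

If the wall were absent the link would grow by αΔT L = 13×10⁻⁶ × 141 × 2900 = 5.316 mm.
This exceeds the 3.6 mm gap, so the wall pushes back. The portion of expansion that must be recovered elastically is δ_free − gap = 5.316 − 3.6 = 1.716 mm.
So σ = E(δ_free − g)/L = 202×10³ × 1.716/2900 = 119.5 MPa.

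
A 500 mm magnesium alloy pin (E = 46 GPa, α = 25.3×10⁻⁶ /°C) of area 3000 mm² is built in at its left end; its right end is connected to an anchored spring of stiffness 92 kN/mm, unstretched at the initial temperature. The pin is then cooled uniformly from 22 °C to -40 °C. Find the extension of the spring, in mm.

The unrestrained thermal change is αΔT L = 25.3×10⁻⁶ × 62 × 500 = 0.7843 mm.
With a force P in the spring, the elastic change of the pin is PL/(AE) and that of the spring is P/k; compatibility requires their sum to equal δ_free.
P [ L/(AE) + 1/k ] = δ_free → P [ 500/(3000×46×10³) + 1/(92×10³) ] = 0.7843.
P = 0.7843 / 1.449×10⁻⁵ = 54120 N.
Spring extension = P/k = 54120/(92×10³) = 0.5882 mm.

δ ≈ 0.588 mm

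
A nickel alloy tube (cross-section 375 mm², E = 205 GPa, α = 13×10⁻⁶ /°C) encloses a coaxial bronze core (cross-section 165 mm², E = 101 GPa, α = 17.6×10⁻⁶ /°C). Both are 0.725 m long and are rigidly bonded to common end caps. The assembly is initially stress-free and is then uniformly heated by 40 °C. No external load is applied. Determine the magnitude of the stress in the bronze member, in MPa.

Equilibrium of a rigid end plate with no external load gives equal and opposite internal forces ±P in the two members. Since α_{bronze} > α_{nickel alloy}, heating drives the bronze into compression and the nickel alloy into tension.
Compatibility of the two members (thermal + elastic change equal): (α₁ − α₂)ΔT = P·[1/(A₁E₁) + 1/(A₂E₂)].
|α₁ − α₂|·ΔT = 4.6×10⁻⁶ × 40 = 0.000184.
1/(A₁E₁) + 1/(A₂E₂) = 1/(375×205×10³) + 1/(165×101×10³) = 7.301×10⁻⁸ N⁻¹.
P = 0.000184 / 7.301×10⁻⁸ = 2520 N = 2.52 kN.
σ_{bronze} = P/A₂ = 2520/165 = 15.27 MPa, compressive.

σ ≈ 15.3 MPa (compressive)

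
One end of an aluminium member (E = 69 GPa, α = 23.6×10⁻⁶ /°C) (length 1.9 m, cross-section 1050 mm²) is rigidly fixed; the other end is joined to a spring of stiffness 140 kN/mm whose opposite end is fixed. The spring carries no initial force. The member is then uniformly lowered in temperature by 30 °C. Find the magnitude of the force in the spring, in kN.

The unrestrained thermal change is αΔT L = 23.6×10⁻⁶ × 30 × 1900 = 1.345 mm.
With a force P in the spring, the elastic change of the member is PL/(AE) and that of the spring is P/k; compatibility requires their sum to equal δ_free.
So P = δ_free / [L/(AE) + 1/k] = 1.345 / [ 1900/(1050×69×10³) + 1/(140×10³) ].
P = 1.345 / 3.337×10⁻⁵ = 40310 N.

P ≈ 40.3 kN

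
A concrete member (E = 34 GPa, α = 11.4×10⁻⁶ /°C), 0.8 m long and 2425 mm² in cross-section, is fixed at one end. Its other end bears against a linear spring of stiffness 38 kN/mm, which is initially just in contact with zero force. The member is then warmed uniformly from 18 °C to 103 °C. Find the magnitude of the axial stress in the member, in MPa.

Free thermal expansion: δ_free = αΔT L = 11.4×10⁻⁶ × 85 × 800 = 0.7752 mm.
Let P be the compressive force at the spring. The member shortens elastically by PL/(AE) and the spring compresses by P/k; together these equal δ_free.
P [ L/(AE) + 1/k ] = δ_free → P [ 800/(2425×34×10³) + 1/(38×10³) ] = 0.7752.
P = 0.7752 / 3.602×10⁻⁵ = 21520 N.
σ = P/A = 21520/2425 = 8.875 MPa.

σ ≈ 8.88 MPa (compressive)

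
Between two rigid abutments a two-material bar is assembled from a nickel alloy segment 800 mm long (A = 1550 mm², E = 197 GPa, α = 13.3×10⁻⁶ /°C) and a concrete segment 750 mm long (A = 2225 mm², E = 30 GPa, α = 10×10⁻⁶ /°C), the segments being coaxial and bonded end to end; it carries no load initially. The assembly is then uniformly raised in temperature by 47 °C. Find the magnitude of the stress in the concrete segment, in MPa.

With the walls removed the bar would change length by δ_free = Σ αᵢΔT Lᵢ = 13.3×10⁻⁶×47×800 + 10×10⁻⁶×47×750 = 0.8526 mm.
Since the ends are fixed, an axial force P builds up, equal in every segment, with P · Σ Lᵢ/(AᵢEᵢ) = δ_free.
The series flexibility is Σ Lᵢ/(AᵢEᵢ) = 800/(1550×197×10³) + 750/(2225×30×10³) = 1.386×10⁻⁵ mm/N.
So P = 0.8526 / 1.386×10⁻⁵ = 61.53 kN, compressive.
σ_{concrete} = P / A = 61530 / 2225 = 27.65 MPa.

σ ≈ 27.7 MPa (compressive)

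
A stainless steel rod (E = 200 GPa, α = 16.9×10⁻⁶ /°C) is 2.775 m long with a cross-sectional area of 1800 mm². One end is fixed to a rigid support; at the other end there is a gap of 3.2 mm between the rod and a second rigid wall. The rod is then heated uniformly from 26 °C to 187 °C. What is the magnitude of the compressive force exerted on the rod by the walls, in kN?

P ≈ 564 kN

Unrestrained expansion: δ_free = αΔT L = 16.9×10⁻⁶ × 161 × 2775 = 7.55 mm.
This exceeds the 3.2 mm gap, so the wall pushes back. The portion of expansion that must be recovered elastically is δ_free − gap = 7.55 − 3.2 = 4.35 mm.
That suppressed elongation corresponds to σ = E·Δ/L = 200×10³ × 4.35/2775 = 313.5 MPa.
P = σA = 313.5 × 1800 = 564.4 kN.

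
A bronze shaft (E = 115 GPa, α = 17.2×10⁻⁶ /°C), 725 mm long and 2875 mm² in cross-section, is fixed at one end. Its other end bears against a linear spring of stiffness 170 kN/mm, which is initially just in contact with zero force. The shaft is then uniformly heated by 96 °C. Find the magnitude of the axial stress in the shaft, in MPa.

Free thermal expansion: δ_free = αΔT L = 17.2×10⁻⁶ × 96 × 725 = 1.197 mm.
Let P be the compressive force at the spring. The shaft shortens elastically by PL/(AE) and the spring compresses by P/k; together these equal δ_free.
P [ L/(AE) + 1/k ] = δ_free → P [ 725/(2875×115×10³) + 1/(170×10³) ] = 1.197.
P = 1.197 / 8.075×10⁻⁶ = 148200 N.
σ = P/A = 148200/2875 = 51.56 MPa.

σ ≈ 51.6 MPa (compressive)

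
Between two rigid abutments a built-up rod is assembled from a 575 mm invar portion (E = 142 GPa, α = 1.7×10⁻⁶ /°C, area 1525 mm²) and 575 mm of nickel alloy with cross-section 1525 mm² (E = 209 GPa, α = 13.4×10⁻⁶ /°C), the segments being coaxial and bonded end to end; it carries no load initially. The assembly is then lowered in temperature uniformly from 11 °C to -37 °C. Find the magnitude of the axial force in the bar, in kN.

If the supports were absent, the total length change would be Σ αᵢΔT Lᵢ = 1.7×10⁻⁶×48×575 + 13.4×10⁻⁶×48×575 = 0.4168 mm.
The rigid supports impose zero overall length change; the single axial force P common to all segments must satisfy P Σ Lᵢ/(AᵢEᵢ) = δ_free.
Σ Lᵢ/(AᵢEᵢ) = 575/(1525×142×10³) + 575/(1525×209×10³) = 4.459×10⁻⁶ mm/N.
P = 0.4168 / 4.459×10⁻⁶ = 93460 N = 93.46 kN, tensile.

P ≈ 93.5 kN (tensile)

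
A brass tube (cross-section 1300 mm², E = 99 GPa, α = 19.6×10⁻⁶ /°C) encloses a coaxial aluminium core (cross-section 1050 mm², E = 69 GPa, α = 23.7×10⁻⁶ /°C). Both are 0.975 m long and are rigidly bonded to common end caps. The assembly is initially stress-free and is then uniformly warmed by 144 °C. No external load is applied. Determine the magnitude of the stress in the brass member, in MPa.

σ ≈ 21.1 MPa (tensile)

Equilibrium of a rigid end plate with no external load gives equal and opposite internal forces ±P in the two members. Since α_{aluminium} > α_{brass}, heating drives the aluminium into compression and the brass into tension.
Setting the final lengths equal and cancelling L: (α₁ − α₂)ΔT = P/(A₁E₁) + P/(A₂E₂).
|α₁ − α₂|·ΔT = 4.1×10⁻⁶ × 144 = 0.0005904.
1/(A₁E₁) + 1/(A₂E₂) = 1/(1300×99×10³) + 1/(1050×69×10³) = 2.157×10⁻⁸ N⁻¹.
So P = 0.0005904 / 2.157×10⁻⁸ = 27.37 kN.
σ_{brass} = P/A₁ = 27370/1300 = 21.05 MPa, tensile.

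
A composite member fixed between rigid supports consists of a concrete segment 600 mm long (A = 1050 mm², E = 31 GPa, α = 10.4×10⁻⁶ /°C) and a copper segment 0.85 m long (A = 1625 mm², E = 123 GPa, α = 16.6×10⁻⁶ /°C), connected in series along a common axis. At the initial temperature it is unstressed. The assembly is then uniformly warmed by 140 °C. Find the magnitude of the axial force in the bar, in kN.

Free thermal expansion of the whole bar: Σ αᵢΔT Lᵢ = 10.4×10⁻⁶×140×600 + 16.6×10⁻⁶×140×850 = 2.849 mm.
Since the ends are fixed, an axial force P builds up, equal in every segment, with P · Σ Lᵢ/(AᵢEᵢ) = δ_free.
The series flexibility is Σ Lᵢ/(AᵢEᵢ) = 600/(1050×31×10³) + 850/(1625×123×10³) = 2.269×10⁻⁵ mm/N.
Hence P = δ_free / Σ(L/AE) = 2.849/2.269×10⁻⁵ = 125.6 kN (compressive).

P ≈ 126 kN (compressive)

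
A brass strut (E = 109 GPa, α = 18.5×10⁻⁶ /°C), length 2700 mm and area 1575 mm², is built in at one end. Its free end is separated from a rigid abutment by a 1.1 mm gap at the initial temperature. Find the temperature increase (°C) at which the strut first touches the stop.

The gap closes when αΔT L = 1.1 mm, since the strut is still unstressed at that instant.
ΔT = 1.1 / (18.5×10⁻⁶ × 2700) = 22.02 °C.

ΔT ≈ 22 °C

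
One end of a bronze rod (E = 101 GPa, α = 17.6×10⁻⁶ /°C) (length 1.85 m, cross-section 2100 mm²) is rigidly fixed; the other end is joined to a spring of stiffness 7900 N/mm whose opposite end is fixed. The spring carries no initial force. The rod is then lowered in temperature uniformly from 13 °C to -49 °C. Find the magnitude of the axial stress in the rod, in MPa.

σ ≈ 7.1 MPa (tensile)

If the spring were absent the rod would shorten by αΔT L = 17.6×10⁻⁶ × 62 × 1850 = 2.019 mm.
Let P be the tensile force in the spring. The rod extends elastically by PL/(AE) and the spring stretches by P/k; together these equal δ_free.
So P = δ_free / [L/(AE) + 1/k] = 2.019 / [ 1850/(2100×101×10³) + 1/(7900) ].
P = 2.019 / 0.0001353 = 14920 N.
σ = P/A = 14920/2100 = 7.105 MPa.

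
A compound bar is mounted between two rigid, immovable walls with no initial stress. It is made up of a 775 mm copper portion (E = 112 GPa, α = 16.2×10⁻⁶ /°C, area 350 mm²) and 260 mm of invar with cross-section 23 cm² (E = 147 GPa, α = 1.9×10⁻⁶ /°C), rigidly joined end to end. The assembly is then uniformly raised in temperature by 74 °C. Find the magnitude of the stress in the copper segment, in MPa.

σ ≈ 134 MPa (compressive)

If the supports were absent, the total length change would be Σ αᵢΔT Lᵢ = 16.2×10⁻⁶×74×775 + 1.9×10⁻⁶×74×260 = 0.9656 mm.
Since the ends are fixed, an axial force P builds up, equal in every segment, with P · Σ Lᵢ/(AᵢEᵢ) = δ_free.
Σ Lᵢ/(AᵢEᵢ) = 775/(350×112×10³) + 260/(2300×147×10³) = 2.054×10⁻⁵ mm/N.
P = 0.9656 / 2.054×10⁻⁵ = 47010 N = 47.01 kN, compressive.
σ_{copper} = P / A = 47010 / 350 = 134.3 MPa.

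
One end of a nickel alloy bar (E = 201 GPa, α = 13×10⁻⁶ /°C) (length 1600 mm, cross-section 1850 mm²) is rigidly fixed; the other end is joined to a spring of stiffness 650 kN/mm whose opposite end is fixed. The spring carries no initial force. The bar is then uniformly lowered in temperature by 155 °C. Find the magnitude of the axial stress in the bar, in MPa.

σ ≈ 298 MPa (tensile)

Free thermal contraction: δ_free = αΔT L = 13×10⁻⁶ × 155 × 1600 = 3.224 mm.
With a force P in the spring, the elastic change of the bar is PL/(AE) and that of the spring is P/k; compatibility requires their sum to equal δ_free.
So P = δ_free / [L/(AE) + 1/k] = 3.224 / [ 1600/(1850×201×10³) + 1/(650×10³) ].
P = 3.224 / 5.841×10⁻⁶ = 551900 N.
σ = P/A = 551900/1850 = 298.3 MPa.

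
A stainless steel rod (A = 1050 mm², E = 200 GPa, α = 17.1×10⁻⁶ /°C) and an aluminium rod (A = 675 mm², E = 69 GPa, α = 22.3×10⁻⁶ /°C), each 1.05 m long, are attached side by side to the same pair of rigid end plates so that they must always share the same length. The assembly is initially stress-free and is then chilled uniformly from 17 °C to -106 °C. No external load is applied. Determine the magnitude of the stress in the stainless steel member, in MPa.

σ ≈ 23.2 MPa (compressive)

Equilibrium of a rigid end plate with no external load gives equal and opposite internal forces ±P in the two members. Since α_{aluminium} > α_{stainless steel}, cooling drives the aluminium into tension and the stainless steel into compression.
Compatibility of the two members (thermal + elastic change equal): (α₁ − α₂)ΔT = P·[1/(A₁E₁) + 1/(A₂E₂)].
|α₁ − α₂|·ΔT = 5.2×10⁻⁶ × 123 = 0.0006396.
1/(A₁E₁) + 1/(A₂E₂) = 1/(1050×200×10³) + 1/(675×69×10³) = 2.623×10⁻⁸ N⁻¹.
So P = 0.0006396 / 2.623×10⁻⁸ = 24.38 kN.
σ_{stainless steel} = P/A₁ = 24380/1050 = 23.22 MPa, compressive.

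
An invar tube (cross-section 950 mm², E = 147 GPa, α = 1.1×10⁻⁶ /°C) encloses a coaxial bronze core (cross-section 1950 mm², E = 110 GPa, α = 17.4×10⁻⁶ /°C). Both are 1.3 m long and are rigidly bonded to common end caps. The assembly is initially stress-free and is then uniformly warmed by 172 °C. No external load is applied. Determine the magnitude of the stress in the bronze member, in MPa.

σ ≈ 122 MPa (compressive)

Equilibrium of a rigid end plate with no external load gives equal and opposite internal forces ±P in the two members. Since α_{bronze} > α_{invar}, heating drives the bronze into compression and the invar into tension.
Setting the final lengths equal and cancelling L: (α₁ − α₂)ΔT = P/(A₁E₁) + P/(A₂E₂).
|α₁ − α₂|·ΔT = 16.3×10⁻⁶ × 172 = 0.002804.
1/(A₁E₁) + 1/(A₂E₂) = 1/(950×147×10³) + 1/(1950×110×10³) = 1.182×10⁻⁸ N⁻¹.
So P = 0.002804 / 1.182×10⁻⁸ = 237.1 kN.
σ_{bronze} = P/A₂ = 237100/1950 = 121.6 MPa, compressive.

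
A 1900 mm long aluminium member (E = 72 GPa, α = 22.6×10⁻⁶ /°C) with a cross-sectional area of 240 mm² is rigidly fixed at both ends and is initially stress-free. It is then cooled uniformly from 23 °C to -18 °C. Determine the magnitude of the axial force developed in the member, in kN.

P ≈ 16 kN (tensile)

Full restraint means ε = 0, so the stress is σ = EαΔT = 72×10³ × 22.6×10⁻⁶ × 41 = 66.72 MPa.
Then P = σA = 66.72 × 240 mm² = 16.01 kN, tensile.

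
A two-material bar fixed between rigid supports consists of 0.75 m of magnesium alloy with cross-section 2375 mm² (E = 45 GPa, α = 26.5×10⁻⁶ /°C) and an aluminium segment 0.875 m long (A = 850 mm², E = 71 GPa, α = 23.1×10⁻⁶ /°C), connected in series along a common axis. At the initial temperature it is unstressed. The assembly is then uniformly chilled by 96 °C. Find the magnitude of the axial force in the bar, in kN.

If the supports were absent, the total length change would be Σ αᵢΔT Lᵢ = 26.5×10⁻⁶×96×750 + 23.1×10⁻⁶×96×875 = 3.848 mm.
The walls prevent any net length change, so an axial force P (same in every segment) develops. Compatibility: P · Σ Lᵢ/(AᵢEᵢ) = δ_free.
The series flexibility is Σ Lᵢ/(AᵢEᵢ) = 750/(2375×45×10³) + 875/(850×71×10³) = 2.152×10⁻⁵ mm/N.
Hence P = δ_free / Σ(L/AE) = 3.848/2.152×10⁻⁵ = 178.9 kN (tensile).

P ≈ 179 kN (tensile)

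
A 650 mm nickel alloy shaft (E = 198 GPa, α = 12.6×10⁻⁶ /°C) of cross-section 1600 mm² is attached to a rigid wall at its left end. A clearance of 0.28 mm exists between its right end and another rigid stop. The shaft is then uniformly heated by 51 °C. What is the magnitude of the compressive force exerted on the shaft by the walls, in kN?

P ≈ 67.1 kN

If the wall were absent the shaft would grow by αΔT L = 12.6×10⁻⁶ × 51 × 650 = 0.4177 mm.
After closing the 0.28 mm clearance, 0.4177 − 0.28 = 0.1377 mm of expansion remains to be suppressed by the wall.
That suppressed elongation corresponds to σ = E·Δ/L = 198×10³ × 0.1377/650 = 41.94 MPa.
Force on the wall = σA = 41.94 × 1600 mm² = 67.11 kN.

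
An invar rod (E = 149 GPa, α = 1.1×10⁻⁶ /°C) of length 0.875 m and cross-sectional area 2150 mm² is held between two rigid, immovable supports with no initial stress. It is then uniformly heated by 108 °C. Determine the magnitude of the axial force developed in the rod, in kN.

P ≈ 38.1 kN (compressive)

The ends cannot move, so σ = EαΔT = 149×10³ × 1.1×10⁻⁶ × 108 = 17.7 MPa.
Axial force P = σA = 17.7 × 2150 = 38060 N = 38.06 kN, compressive.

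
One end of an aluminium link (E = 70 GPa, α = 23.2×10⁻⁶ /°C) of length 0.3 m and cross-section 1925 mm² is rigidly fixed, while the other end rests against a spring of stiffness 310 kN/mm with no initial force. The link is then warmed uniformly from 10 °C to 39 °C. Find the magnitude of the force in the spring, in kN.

Free thermal expansion: δ_free = αΔT L = 23.2×10⁻⁶ × 29 × 300 = 0.2018 mm.
Let P be the compressive force at the spring. The link shortens elastically by PL/(AE) and the spring compresses by P/k; together these equal δ_free.
So P = δ_free / [L/(AE) + 1/k] = 0.2018 / [ 300/(1925×70×10³) + 1/(310×10³) ].
P = 0.2018 / 5.452×10⁻⁶ = 37020 N.

P ≈ 37 kN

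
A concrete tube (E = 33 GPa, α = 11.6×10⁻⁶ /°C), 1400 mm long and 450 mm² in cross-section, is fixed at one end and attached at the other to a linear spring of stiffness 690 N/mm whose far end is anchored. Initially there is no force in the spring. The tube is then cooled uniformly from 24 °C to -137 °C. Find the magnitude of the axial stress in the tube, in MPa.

The unrestrained thermal change is αΔT L = 11.6×10⁻⁶ × 161 × 1400 = 2.615 mm.
Let P be the tensile force in the spring. The tube extends elastically by PL/(AE) and the spring stretches by P/k; together these equal δ_free.
P [ L/(AE) + 1/k ] = δ_free → P [ 1400/(450×33×10³) + 1/(690) ] = 2.615.
P = 2.615 / 0.001544 = 1694 N.
σ = P/A = 1694/450 = 3.764 MPa.

σ ≈ 3.76 MPa (tensile)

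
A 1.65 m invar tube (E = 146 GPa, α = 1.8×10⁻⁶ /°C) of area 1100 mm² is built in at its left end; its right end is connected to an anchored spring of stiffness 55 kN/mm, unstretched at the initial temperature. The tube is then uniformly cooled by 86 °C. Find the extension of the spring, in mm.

δ ≈ 0.163 mm

The unrestrained thermal change is αΔT L = 1.8×10⁻⁶ × 86 × 1650 = 0.2554 mm.
Let P be the tensile force in the spring. The tube extends elastically by PL/(AE) and the spring stretches by P/k; together these equal δ_free.
So P = δ_free / [L/(AE) + 1/k] = 0.2554 / [ 1650/(1100×146×10³) + 1/(55×10³) ].
P = 0.2554 / 2.846×10⁻⁵ = 8976 N.
Spring extension = P/k = 8976/(55×10³) = 0.1632 mm.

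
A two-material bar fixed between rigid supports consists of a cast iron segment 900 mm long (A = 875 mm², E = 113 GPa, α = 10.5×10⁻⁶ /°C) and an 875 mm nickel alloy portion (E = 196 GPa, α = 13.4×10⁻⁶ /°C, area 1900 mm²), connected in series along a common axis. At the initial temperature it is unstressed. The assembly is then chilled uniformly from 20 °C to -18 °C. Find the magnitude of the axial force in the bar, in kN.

With the walls removed the bar would change length by δ_free = Σ αᵢΔT Lᵢ = 10.5×10⁻⁶×38×900 + 13.4×10⁻⁶×38×875 = 0.8046 mm.
Since the ends are fixed, an axial force P builds up, equal in every segment, with P · Σ Lᵢ/(AᵢEᵢ) = δ_free.
Σ Lᵢ/(AᵢEᵢ) = 900/(875×113×10³) + 875/(1900×196×10³) = 1.145×10⁻⁵ mm/N.
So P = 0.8046 / 1.145×10⁻⁵ = 70.26 kN, tensile.

P ≈ 70.3 kN (tensile)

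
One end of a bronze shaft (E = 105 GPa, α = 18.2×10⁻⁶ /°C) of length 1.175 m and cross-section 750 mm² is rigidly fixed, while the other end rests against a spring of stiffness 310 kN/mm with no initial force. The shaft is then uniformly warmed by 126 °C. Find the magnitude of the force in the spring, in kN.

P ≈ 148 kN

Free thermal expansion: δ_free = αΔT L = 18.2×10⁻⁶ × 126 × 1175 = 2.695 mm.
Let P be the compressive force at the spring. The shaft shortens elastically by PL/(AE) and the spring compresses by P/k; together these equal δ_free.
P [ L/(AE) + 1/k ] = δ_free → P [ 1175/(750×105×10³) + 1/(310×10³) ] = 2.695.
P = 2.695 / 1.815×10⁻⁵ = 148500 N.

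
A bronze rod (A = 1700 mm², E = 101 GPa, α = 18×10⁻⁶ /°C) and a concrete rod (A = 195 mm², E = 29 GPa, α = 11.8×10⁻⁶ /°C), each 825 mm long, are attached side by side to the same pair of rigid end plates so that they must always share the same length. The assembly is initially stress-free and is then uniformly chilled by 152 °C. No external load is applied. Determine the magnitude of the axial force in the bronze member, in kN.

P ≈ 5.16 kN (tensile in the bronze)

Both members must finish at the same length. With the larger α, the bronze tends to over-contract; the plates restrain it, putting the bronze in tension and the concrete in compression. With no external load the two internal forces are equal and opposite, magnitude P.
Compatibility of the two members (thermal + elastic change equal): (α₁ − α₂)ΔT = P·[1/(A₁E₁) + 1/(A₂E₂)].
|α₁ − α₂|·ΔT = 6.2×10⁻⁶ × 152 = 0.0009424.
1/(A₁E₁) + 1/(A₂E₂) = 1/(1700×101×10³) + 1/(195×29×10³) = 1.827×10⁻⁷ N⁻¹.
P = 0.0009424 / 1.827×10⁻⁷ = 5159 N = 5.159 kN.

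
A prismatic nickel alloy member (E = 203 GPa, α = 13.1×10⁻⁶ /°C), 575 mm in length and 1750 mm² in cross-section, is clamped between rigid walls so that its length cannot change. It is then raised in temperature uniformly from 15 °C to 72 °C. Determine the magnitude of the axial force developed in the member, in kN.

P ≈ 265 kN (compressive)

Full restraint means ε = 0, so the stress is σ = EαΔT = 203×10³ × 13.1×10⁻⁶ × 57 = 151.6 MPa.
Axial force P = σA = 151.6 × 1750 = 265300 N = 265.3 kN, compressive.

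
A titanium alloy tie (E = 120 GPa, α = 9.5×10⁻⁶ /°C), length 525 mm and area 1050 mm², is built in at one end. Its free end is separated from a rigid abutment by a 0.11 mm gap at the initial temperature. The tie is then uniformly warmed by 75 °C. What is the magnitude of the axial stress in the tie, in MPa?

Unrestrained expansion: δ_free = αΔT L = 9.5×10⁻⁶ × 75 × 525 = 0.3741 mm.
This exceeds the 0.11 mm gap, so the wall pushes back. The portion of expansion that must be recovered elastically is δ_free − gap = 0.3741 − 0.11 = 0.2641 mm.
That suppressed elongation corresponds to σ = E·Δ/L = 120×10³ × 0.2641/525 = 60.36 MPa.

σ ≈ 60.4 MPa (compressive)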